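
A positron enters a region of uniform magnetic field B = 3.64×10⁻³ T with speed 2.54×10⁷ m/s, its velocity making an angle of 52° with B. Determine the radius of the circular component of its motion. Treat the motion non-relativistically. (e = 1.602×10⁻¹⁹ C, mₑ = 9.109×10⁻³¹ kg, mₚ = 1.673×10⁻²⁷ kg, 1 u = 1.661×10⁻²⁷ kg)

v⊥ = v sinθ = 2.54×10⁷·sin52° ≈ 2.002×10⁷ m/s.
r = m v⊥/(|q|B) = (9.109×10⁻³¹)(2.002×10⁷)/((1.602×10⁻¹⁹)(3.64×10⁻³)) ≈ 0.0313 m.

r ≈ 0.0313 m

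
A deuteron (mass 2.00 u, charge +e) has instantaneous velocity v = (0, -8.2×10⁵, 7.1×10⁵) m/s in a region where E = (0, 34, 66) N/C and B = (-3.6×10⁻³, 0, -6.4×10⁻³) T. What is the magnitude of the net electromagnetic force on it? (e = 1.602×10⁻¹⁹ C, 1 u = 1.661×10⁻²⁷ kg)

|F| ≈ 1.04×10⁻¹⁵ N

v×B = (5250, -2560, -2950) N/C.
E + v×B = (5250, -2520, -2890) N/C.
F = q(E + v×B) = (1.602×10⁻¹⁹ C)·(5250, -2520, -2890) = (8.41×10⁻¹⁶, -4.04×10⁻¹⁶, -4.62×10⁻¹⁶) N.
|F| = 1.04×10⁻¹⁵ N.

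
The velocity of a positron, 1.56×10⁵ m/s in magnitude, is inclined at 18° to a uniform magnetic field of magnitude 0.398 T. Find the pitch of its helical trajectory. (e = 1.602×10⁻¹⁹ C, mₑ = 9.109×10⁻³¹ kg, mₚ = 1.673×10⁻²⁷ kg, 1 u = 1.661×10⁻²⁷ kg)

p ≈ 1.33×10⁻⁵ m

v∥ = v cosθ = 1.56×10⁵·cos18° ≈ 1.484×10⁵ m/s.
T = 2πm/(|q|B) = 2π(9.109×10⁻³¹)/((1.602×10⁻¹⁹)(0.398)) ≈ 8.976×10⁻¹¹ s.
pitch = v∥ T = (1.484×10⁵)(8.976×10⁻¹¹) ≈ 1.33×10⁻⁵ m.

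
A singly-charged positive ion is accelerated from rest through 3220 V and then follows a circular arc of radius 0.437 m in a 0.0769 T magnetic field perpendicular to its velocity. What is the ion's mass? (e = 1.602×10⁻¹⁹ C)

Combine |q|V = ½mv² and r = mv/(|q|B): eliminate v to get m = qB²r²/(2V).
m = (1.602×10⁻¹⁹)(0.0769)²(0.437)²/(2·3220) ≈ 2.81×10⁻²⁶ kg.

m ≈ 2.81×10⁻²⁶ kg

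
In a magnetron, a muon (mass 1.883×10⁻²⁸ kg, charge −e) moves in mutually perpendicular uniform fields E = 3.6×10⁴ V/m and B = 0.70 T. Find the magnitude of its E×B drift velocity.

The E×B drift speed is v_d = E/B.
v_d = 3.6×10⁴/0.70 = 5.1×10⁴ m/s.

v_d ≈ 5.1×10⁴ m/s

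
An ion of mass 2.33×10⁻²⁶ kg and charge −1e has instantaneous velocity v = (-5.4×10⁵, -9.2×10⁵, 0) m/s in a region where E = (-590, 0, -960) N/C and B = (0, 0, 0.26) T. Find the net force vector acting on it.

v×B = (-2.39×10⁵, 1.40×10⁵, 0) N/C.
E + v×B = (-2.40×10⁵, 1.40×10⁵, -960) N/C.
F = q(E + v×B) = (−1.602×10⁻¹⁹ C)·(-2.40×10⁵, 1.40×10⁵, -960) = (3.84×10⁻¹⁴, -2.25×10⁻¹⁴, 1.54×10⁻¹⁶) N.

F ≈ (3.84×10⁻¹⁴, -2.25×10⁻¹⁴, 1.54×10⁻¹⁶) N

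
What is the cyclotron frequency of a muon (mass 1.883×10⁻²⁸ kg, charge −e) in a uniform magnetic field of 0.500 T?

f ≈ 6.77×10⁷ Hz

f = |q|B/(2πm).
f = (1.602×10⁻¹⁹)(0.500)/(2π·1.883×10⁻²⁸) ≈ 6.77×10⁷ Hz.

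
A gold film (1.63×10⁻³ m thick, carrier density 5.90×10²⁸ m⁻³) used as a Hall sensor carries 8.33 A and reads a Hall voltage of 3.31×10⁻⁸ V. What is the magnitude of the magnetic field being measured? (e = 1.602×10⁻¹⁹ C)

B ≈ 0.0612 T

From V_H = IB/(n e t), B = V_H n e t / I.
B = (3.31×10⁻⁸)(5.90×10²⁸)(1.602×10⁻¹⁹)(1.63×10⁻³)/8.33 ≈ 0.0612 T.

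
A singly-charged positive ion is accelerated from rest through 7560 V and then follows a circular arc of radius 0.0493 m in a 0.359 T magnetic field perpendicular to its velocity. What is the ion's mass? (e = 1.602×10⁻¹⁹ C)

Combine |q|V = ½mv² and r = mv/(|q|B): eliminate v to get m = qB²r²/(2V).
m = (1.602×10⁻¹⁹)(0.359)²(0.0493)²/(2·7560) ≈ 3.32×10⁻²⁷ kg.

m ≈ 3.32×10⁻²⁷ kg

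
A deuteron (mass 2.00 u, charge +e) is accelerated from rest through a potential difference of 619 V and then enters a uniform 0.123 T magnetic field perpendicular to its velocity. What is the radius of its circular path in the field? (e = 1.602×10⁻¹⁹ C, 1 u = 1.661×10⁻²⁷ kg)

Acceleration: |q|V = ½mv² ⇒ v = √(2|q|V/m) = √(2·1.602×10⁻¹⁹·619/3.322×10⁻²⁷) ≈ 2.443×10⁵ m/s.
In the field: r = mv/(|q|B) = (3.322×10⁻²⁷)(2.443×10⁵)/((1.602×10⁻¹⁹)(0.123)) ≈ 0.0412 m.

r ≈ 0.0412 m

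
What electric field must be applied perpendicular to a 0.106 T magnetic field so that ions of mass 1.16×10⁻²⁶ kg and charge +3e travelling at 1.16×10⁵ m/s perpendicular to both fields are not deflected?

For straight-line motion qE = qvB, so E = vB.
E = 1.16×10⁵ × 0.106 = 1.23×10⁴ V/m.

E = 1.23×10⁴ V/m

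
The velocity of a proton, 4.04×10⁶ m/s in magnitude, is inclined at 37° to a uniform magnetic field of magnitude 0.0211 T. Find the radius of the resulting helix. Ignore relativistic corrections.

v⊥ = v sinθ = 4.04×10⁶·sin37° ≈ 2.431×10⁶ m/s.
r = m v⊥/(|q|B) = (1.673×10⁻²⁷)(2.431×10⁶)/((1.602×10⁻¹⁹)(0.0211)) ≈ 1.20 m.

r ≈ 1.20 m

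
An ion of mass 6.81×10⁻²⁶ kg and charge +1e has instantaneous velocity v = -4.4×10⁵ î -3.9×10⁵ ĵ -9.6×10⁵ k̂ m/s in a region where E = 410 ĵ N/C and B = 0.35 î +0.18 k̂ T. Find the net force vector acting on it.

F ≈ (-1.12×10⁻¹⁴, -4.11×10⁻¹⁴, 2.19×10⁻¹⁴) N

v×B = (-7.02×10⁴, -2.57×10⁵, 1.36×10⁵) N/C.
E + v×B = (-7.02×10⁴, -2.56×10⁵, 1.36×10⁵) N/C.
F = q(E + v×B) = (1.602×10⁻¹⁹ C)·(-7.02×10⁴, -2.56×10⁵, 1.36×10⁵) = (-1.12×10⁻¹⁴, -4.11×10⁻¹⁴, 2.19×10⁻¹⁴) N.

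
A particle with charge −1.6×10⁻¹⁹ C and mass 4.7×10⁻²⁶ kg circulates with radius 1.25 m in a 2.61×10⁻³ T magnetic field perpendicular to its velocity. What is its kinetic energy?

v = |q|Br/m, then KE = ½mv² = (qBr)²/(2m).
v = (1.6×10⁻¹⁹)(2.61×10⁻³)(1.25)/4.7×10⁻²⁶ ≈ 1.111×10⁴ m/s.
KE = ½(4.7×10⁻²⁶)(1.111×10⁴)² ≈ 2.90×10⁻¹⁸ J.

KE ≈ 2.90×10⁻¹⁸ J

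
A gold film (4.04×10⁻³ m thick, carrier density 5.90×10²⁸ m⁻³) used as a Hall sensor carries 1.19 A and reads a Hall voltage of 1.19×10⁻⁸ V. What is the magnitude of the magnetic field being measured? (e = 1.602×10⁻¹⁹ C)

B ≈ 0.382 T

From V_H = IB/(n e t), B = V_H n e t / I.
B = (1.19×10⁻⁸)(5.90×10²⁸)(1.602×10⁻¹⁹)(4.04×10⁻³)/1.19 ≈ 0.382 T.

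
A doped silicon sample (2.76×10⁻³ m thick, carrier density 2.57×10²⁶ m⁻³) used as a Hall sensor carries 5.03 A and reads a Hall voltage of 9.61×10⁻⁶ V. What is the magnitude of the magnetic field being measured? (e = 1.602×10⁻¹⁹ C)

From V_H = IB/(n e t), B = V_H n e t / I.
B = (9.61×10⁻⁶)(2.57×10²⁶)(1.602×10⁻¹⁹)(2.76×10⁻³)/5.03 ≈ 0.217 T.

B ≈ 0.217 T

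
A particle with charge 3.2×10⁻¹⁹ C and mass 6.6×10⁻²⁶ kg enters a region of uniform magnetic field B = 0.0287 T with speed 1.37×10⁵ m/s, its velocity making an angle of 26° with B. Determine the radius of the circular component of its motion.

r ≈ 0.432 m

v⊥ = v sinθ = 1.37×10⁵·sin26° ≈ 6.006×10⁴ m/s.
r = m v⊥/(|q|B) = (6.6×10⁻²⁶)(6.006×10⁴)/((3.2×10⁻¹⁹)(0.0287)) ≈ 0.432 m.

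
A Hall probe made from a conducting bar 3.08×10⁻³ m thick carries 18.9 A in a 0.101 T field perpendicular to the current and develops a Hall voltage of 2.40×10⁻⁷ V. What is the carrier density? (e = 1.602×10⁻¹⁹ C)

n ≈ 1.61×10²⁸ m⁻³

From V_H = IB/(n e t), n = IB/(V_H e t).
n = (18.9)(0.101)/((2.40×10⁻⁷)(1.602×10⁻¹⁹)(3.08×10⁻³)) ≈ 1.61×10²⁸ m⁻³.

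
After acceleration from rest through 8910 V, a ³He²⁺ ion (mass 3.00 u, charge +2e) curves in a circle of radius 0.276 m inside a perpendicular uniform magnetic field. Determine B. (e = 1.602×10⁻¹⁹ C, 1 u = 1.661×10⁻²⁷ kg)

v = √(2|q|V/m) = √(2·3.204×10⁻¹⁹·8910/4.983×10⁻²⁷) ≈ 1.070×10⁶ m/s.
B = mv/(|q|r) = (4.983×10⁻²⁷)(1.070×10⁶)/((3.204×10⁻¹⁹)(0.276)) ≈ 0.0603 T.

B ≈ 0.0603 T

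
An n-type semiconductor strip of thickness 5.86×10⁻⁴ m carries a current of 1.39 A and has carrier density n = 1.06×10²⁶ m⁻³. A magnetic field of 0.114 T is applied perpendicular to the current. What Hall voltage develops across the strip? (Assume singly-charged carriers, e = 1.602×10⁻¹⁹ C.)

V_H ≈ 1.59×10⁻⁵ V

V_H = IB/(n e t).
V_H = (1.39)(0.114)/((1.06×10²⁶)(1.602×10⁻¹⁹)(5.86×10⁻⁴)) ≈ 1.59×10⁻⁵ V.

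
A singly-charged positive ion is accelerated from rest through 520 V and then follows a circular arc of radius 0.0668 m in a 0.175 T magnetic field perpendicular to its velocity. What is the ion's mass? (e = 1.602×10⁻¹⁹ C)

Combine |q|V = ½mv² and r = mv/(|q|B): eliminate v to get m = qB²r²/(2V).
m = (1.602×10⁻¹⁹)(0.175)²(0.0668)²/(2·520) ≈ 2.11×10⁻²⁶ kg.

m ≈ 2.11×10⁻²⁶ kg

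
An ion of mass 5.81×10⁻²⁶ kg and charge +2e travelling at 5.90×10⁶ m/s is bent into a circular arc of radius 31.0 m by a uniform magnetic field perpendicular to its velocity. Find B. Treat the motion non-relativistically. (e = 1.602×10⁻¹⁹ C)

From |q|vB = mv²/r, B = mv/(|q|r).
B = (5.81×10⁻²⁶)(5.90×10⁶)/((3.204×10⁻¹⁹)(31.0)) ≈ 0.0345 T.

B ≈ 0.0345 T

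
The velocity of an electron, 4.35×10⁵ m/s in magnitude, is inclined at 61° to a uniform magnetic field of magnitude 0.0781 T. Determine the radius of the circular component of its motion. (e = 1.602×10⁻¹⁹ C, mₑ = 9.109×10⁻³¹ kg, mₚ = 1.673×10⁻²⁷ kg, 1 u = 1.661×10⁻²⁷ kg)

v⊥ = v sinθ = 4.35×10⁵·sin61° ≈ 3.805×10⁵ m/s.
r = m v⊥/(|q|B) = (9.109×10⁻³¹)(3.805×10⁵)/((1.602×10⁻¹⁹)(0.0781)) ≈ 2.77×10⁻⁵ m.

r ≈ 2.77×10⁻⁵ m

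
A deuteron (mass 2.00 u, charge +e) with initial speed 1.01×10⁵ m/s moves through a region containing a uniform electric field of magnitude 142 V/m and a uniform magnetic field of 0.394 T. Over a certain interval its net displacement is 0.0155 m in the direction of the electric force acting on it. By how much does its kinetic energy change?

The magnetic force is always ⟂ v and does no work; only the electric force changes KE.
ΔKE = F_E · d = |q|E d = (1.602×10⁻¹⁹)(142)(0.0155) ≈ 3.53×10⁻¹⁹ J.

ΔKE ≈ 3.53×10⁻¹⁹ J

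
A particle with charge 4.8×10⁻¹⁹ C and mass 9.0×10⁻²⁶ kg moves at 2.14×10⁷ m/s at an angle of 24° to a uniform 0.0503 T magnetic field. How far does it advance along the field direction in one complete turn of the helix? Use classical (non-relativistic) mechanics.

v∥ = v cosθ = 2.14×10⁷·cos24° ≈ 1.955×10⁷ m/s.
T = 2πm/(|q|B) = 2π(9.0×10⁻²⁶)/((4.8×10⁻¹⁹)(0.0503)) ≈ 2.342×10⁻⁵ s.
pitch = v∥ T = (1.955×10⁷)(2.342×10⁻⁵) ≈ 458 m.

p ≈ 458 m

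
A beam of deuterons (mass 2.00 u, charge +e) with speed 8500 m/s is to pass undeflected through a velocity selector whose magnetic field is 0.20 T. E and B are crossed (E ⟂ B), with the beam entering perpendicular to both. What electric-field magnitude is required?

E = 1700 V/m

For straight-line motion qE = qvB, so E = vB.
E = 8500 × 0.20 = 1700 V/m.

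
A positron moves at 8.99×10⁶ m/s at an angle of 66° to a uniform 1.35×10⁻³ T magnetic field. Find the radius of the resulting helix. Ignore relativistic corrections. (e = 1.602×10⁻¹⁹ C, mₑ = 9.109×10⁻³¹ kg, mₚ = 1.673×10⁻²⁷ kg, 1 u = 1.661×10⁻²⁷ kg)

v⊥ = v sinθ = 8.99×10⁶·sin66° ≈ 8.213×10⁶ m/s.
r = m v⊥/(|q|B) = (9.109×10⁻³¹)(8.213×10⁶)/((1.602×10⁻¹⁹)(1.35×10⁻³)) ≈ 0.0346 m.

r ≈ 0.0346 m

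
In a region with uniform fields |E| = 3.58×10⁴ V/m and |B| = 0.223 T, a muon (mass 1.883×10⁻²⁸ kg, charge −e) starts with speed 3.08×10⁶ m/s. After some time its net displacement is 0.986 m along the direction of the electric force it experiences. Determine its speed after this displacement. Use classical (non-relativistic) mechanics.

B does no work; ΔKE = |q|E d.
½mv_f² = ½mv₀² + |q|Ed = ½(1.883×10⁻²⁸)(3.08×10⁶)² + (1.602×10⁻¹⁹)(3.58×10⁴)(0.986) ≈ 8.931×10⁻¹⁶ J + 5.655×10⁻¹⁵ J ≈ 6.548×10⁻¹⁵ J.
v_f = √(2·6.548×10⁻¹⁵/1.883×10⁻²⁸) ≈ 8.34×10⁶ m/s.

v_f ≈ 8.34×10⁶ m/s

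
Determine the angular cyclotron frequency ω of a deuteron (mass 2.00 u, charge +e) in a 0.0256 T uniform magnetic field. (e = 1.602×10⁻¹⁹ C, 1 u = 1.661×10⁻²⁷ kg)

ω ≈ 1.23×10⁶ rad/s

ω = |q|B/m.
ω = (1.602×10⁻¹⁹)(0.0256)/3.322×10⁻²⁷ ≈ 1.23×10⁶ rad/s.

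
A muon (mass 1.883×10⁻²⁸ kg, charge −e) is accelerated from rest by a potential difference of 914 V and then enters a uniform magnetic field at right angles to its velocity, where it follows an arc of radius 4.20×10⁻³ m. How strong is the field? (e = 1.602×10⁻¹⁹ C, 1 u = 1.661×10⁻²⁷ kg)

B ≈ 0.349 T

v = √(2|q|V/m) = √(2·1.602×10⁻¹⁹·914/1.883×10⁻²⁸) ≈ 1.247×10⁶ m/s.
B = mv/(|q|r) = (1.883×10⁻²⁸)(1.247×10⁶)/((1.602×10⁻¹⁹)(4.20×10⁻³)) ≈ 0.349 T.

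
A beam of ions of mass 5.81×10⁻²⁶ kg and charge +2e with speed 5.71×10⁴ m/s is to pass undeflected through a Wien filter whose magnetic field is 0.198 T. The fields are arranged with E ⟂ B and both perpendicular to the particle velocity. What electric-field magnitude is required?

For straight-line motion qE = qvB, so E = vB.
E = 5.71×10⁴ × 0.198 = 1.13×10⁴ V/m.

E = 1.13×10⁴ V/m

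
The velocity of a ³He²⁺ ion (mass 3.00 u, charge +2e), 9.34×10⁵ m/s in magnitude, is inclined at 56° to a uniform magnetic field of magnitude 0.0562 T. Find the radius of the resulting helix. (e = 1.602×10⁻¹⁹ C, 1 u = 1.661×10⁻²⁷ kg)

r ≈ 0.214 m

v⊥ = v sinθ = 9.34×10⁵·sin56° ≈ 7.743×10⁵ m/s.
r = m v⊥/(|q|B) = (4.983×10⁻²⁷)(7.743×10⁵)/((3.204×10⁻¹⁹)(0.0562)) ≈ 0.214 m.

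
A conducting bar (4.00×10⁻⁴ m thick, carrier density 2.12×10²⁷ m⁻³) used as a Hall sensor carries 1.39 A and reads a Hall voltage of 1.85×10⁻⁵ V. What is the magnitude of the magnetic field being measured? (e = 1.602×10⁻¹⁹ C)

B ≈ 1.81 T

From V_H = IB/(n e t), B = V_H n e t / I.
B = (1.85×10⁻⁵)(2.12×10²⁷)(1.602×10⁻¹⁹)(4.00×10⁻⁴)/1.39 ≈ 1.81 T.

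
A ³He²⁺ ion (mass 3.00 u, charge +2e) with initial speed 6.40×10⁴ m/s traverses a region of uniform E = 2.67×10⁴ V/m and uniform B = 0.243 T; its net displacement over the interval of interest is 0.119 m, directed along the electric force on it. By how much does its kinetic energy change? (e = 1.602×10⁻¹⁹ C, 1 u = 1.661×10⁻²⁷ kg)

ΔKE ≈ 1.02×10⁻¹⁵ J

The magnetic force is always ⟂ v and does no work; only the electric force changes KE.
ΔKE = F_E · d = |q|E d = (3.204×10⁻¹⁹)(2.67×10⁴)(0.119) ≈ 1.02×10⁻¹⁵ J.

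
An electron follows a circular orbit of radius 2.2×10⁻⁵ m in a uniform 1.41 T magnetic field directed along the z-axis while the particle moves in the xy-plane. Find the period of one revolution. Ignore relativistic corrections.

T ≈ 2.53×10⁻¹¹ s

The cyclotron period depends only on m, q, B: T = 2πm/(|q|B).
T = 2π(9.109×10⁻³¹)/((1.602×10⁻¹⁹)(1.41)) ≈ 2.53×10⁻¹¹ s.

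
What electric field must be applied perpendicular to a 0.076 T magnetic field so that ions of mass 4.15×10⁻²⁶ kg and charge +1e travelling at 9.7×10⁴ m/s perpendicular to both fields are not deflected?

E = 7400 V/m

For straight-line motion qE = qvB, so E = vB.
E = 9.7×10⁴ × 0.076 = 7400 V/m.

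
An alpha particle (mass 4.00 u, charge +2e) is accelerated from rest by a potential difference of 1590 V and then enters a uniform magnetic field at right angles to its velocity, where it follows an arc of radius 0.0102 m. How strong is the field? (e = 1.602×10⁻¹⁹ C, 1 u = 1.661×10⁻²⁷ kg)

B ≈ 0.796 T

v = √(2|q|V/m) = √(2·3.204×10⁻¹⁹·1590/6.644×10⁻²⁷) ≈ 3.916×10⁵ m/s.
B = mv/(|q|r) = (6.644×10⁻²⁷)(3.916×10⁵)/((3.204×10⁻¹⁹)(0.0102)) ≈ 0.796 T.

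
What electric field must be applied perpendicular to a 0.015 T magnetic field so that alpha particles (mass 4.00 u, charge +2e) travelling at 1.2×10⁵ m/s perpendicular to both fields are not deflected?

For straight-line motion qE = qvB, so E = vB.
E = 1.2×10⁵ × 0.015 = 1800 V/m.

E = 1800 V/m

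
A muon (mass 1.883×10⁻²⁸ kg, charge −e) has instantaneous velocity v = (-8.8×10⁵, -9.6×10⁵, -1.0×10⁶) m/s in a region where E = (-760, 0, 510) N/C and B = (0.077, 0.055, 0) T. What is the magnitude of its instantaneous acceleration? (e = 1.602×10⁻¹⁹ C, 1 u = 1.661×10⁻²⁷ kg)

|a| ≈ 8.31×10¹³ m/s²

v×B = (5.50×10⁴, -7.70×10⁴, 2.55×10⁴) N/C.
E + v×B = (5.42×10⁴, -7.70×10⁴, 2.60×10⁴) N/C.
F = q(E + v×B) = (−1.602×10⁻¹⁹ C)·(5.42×10⁴, -7.70×10⁴, 2.60×10⁴) = (-8.69×10⁻¹⁵, 1.23×10⁻¹⁴, -4.17×10⁻¹⁵) N.
|a| = |F|/m = 1.565×10⁻¹⁴/1.883×10⁻²⁸ ≈ 8.31×10¹³ m/s².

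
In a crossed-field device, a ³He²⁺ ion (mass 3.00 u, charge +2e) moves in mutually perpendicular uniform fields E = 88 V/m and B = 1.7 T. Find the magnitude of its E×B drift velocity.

v_d ≈ 52 m/s

The steady drift has the magnetic force balancing the electric force, so v_d = E/B.
v_d = 88/1.7 = 52 m/s.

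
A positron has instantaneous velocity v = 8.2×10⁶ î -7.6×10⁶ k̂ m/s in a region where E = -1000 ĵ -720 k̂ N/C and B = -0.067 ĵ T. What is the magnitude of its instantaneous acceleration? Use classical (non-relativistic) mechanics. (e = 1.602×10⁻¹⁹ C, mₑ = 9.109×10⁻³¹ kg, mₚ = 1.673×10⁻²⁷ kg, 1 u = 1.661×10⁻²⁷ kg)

v×B = (-5.09×10⁵, 0, -5.49×10⁵) N/C.
E + v×B = (-5.09×10⁵, -1000, -5.50×10⁵) N/C.
F = q(E + v×B) = (1.602×10⁻¹⁹ C)·(-5.09×10⁵, -1000, -5.50×10⁵) = (-8.16×10⁻¹⁴, -1.60×10⁻¹⁶, -8.81×10⁻¹⁴) N.
|a| = |F|/m = 1.201×10⁻¹³/9.109×10⁻³¹ ≈ 1.32×10¹⁷ m/s².

|a| ≈ 1.32×10¹⁷ m/s²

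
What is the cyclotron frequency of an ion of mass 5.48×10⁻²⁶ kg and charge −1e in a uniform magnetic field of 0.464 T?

f = |q|B/(2πm).
f = (1.602×10⁻¹⁹)(0.464)/(2π·5.48×10⁻²⁶) ≈ 2.16×10⁵ Hz.

f ≈ 2.16×10⁵ Hz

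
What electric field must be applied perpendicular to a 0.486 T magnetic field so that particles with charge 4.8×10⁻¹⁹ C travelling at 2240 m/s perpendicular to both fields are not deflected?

For straight-line motion qE = qvB, so E = vB.
E = 2240 × 0.486 = 1090 V/m.

E = 1090 V/m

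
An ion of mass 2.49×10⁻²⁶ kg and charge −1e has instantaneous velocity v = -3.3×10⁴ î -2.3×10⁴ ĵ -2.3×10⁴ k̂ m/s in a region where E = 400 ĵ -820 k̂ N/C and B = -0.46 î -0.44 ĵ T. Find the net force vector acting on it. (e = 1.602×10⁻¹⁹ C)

F ≈ (1.62×10⁻¹⁵, -1.76×10⁻¹⁵, -5.00×10⁻¹⁶) N

v×B = (-1.01×10⁴, 1.06×10⁴, 3940) N/C.
E + v×B = (-1.01×10⁴, 1.10×10⁴, 3120) N/C.
F = q(E + v×B) = (−1.602×10⁻¹⁹ C)·(-1.01×10⁴, 1.10×10⁴, 3120) = (1.62×10⁻¹⁵, -1.76×10⁻¹⁵, -5.00×10⁻¹⁶) N.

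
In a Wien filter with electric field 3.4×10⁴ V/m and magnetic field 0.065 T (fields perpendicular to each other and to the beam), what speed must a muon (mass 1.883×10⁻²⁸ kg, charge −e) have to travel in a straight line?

v = 5.2×10⁵ m/s

For undeflected motion the electric and magnetic forces balance: qE = qvB.
v = E/B = 3.4×10⁴/0.065 = 5.2×10⁵ m/s.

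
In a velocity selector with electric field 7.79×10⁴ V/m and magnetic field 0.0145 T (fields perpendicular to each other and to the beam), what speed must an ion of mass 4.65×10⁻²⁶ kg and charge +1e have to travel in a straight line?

For undeflected motion the electric and magnetic forces balance: qE = qvB.
v = E/B = 7.79×10⁴/0.0145 = 5.37×10⁶ m/s.

v = 5.37×10⁶ m/s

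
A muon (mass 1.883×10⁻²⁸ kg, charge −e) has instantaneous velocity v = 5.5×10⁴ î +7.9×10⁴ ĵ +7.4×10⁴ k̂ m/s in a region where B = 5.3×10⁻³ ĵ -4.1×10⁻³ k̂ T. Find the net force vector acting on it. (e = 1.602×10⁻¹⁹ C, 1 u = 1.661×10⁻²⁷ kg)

F ≈ (1.15×10⁻¹⁶, -3.61×10⁻¹⁷, -4.67×10⁻¹⁷) N

v×B = (-716, 226, 292) N/C.
F = q v×B = (−1.602×10⁻¹⁹ C)·(-716, 226, 292) = (1.15×10⁻¹⁶, -3.61×10⁻¹⁷, -4.67×10⁻¹⁷) N.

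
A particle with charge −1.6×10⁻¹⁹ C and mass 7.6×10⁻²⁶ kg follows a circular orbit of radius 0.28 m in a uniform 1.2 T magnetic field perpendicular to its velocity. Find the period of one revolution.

The cyclotron period depends only on m, q, B: T = 2πm/(|q|B).
T = 2π(7.6×10⁻²⁶)/((1.6×10⁻¹⁹)(1.2)) ≈ 2.5×10⁻⁶ s.

T ≈ 2.5×10⁻⁶ s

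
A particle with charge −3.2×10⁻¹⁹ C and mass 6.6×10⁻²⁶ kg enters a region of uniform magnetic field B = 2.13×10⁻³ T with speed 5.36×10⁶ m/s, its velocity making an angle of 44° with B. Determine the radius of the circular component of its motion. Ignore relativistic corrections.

v⊥ = v sinθ = 5.36×10⁶·sin44° ≈ 3.723×10⁶ m/s.
r = m v⊥/(|q|B) = (6.6×10⁻²⁶)(3.723×10⁶)/((3.2×10⁻¹⁹)(2.13×10⁻³)) ≈ 361 m.

r ≈ 361 m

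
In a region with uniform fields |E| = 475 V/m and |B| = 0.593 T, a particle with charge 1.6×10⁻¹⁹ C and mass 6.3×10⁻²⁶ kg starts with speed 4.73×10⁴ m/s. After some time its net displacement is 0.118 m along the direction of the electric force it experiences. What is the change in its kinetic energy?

ΔKE ≈ 8.97×10⁻¹⁸ J

The magnetic force is always ⟂ v and does no work; only the electric force changes KE.
ΔKE = F_E · d = |q|E d = (1.6×10⁻¹⁹)(475)(0.118) ≈ 8.97×10⁻¹⁸ J.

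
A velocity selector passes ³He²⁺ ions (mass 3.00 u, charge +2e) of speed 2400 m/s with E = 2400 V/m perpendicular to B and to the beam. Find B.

B = 1.0 T

Balance of forces in the selector: qE = qvB ⇒ B = E/v.
B = 2400/2400 = 1.0 T.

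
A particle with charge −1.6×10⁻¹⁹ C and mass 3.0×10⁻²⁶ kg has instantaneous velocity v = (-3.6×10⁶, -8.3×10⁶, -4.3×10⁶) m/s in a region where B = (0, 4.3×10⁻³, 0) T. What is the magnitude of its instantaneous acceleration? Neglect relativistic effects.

v×B = (1.85×10⁴, 0, -1.55×10⁴) N/C.
F = q v×B = (−1.6×10⁻¹⁹ C)·(1.85×10⁴, 0, -1.55×10⁴) = (-2.96×10⁻¹⁵, 0, 2.48×10⁻¹⁵) N.
|a| = |F|/m = 3.858×10⁻¹⁵/3.0×10⁻²⁶ ≈ 1.29×10¹¹ m/s².

|a| ≈ 1.29×10¹¹ m/s²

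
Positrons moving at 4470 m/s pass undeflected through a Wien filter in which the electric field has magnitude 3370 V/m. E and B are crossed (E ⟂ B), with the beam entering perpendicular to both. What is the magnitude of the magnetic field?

Balance of forces in the selector: qE = qvB ⇒ B = E/v.
B = 3370/4470 = 0.754 T.

B = 0.754 T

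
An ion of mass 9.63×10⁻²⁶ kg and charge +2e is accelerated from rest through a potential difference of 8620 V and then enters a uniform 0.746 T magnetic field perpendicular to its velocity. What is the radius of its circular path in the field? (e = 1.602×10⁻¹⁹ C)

r ≈ 0.0965 m

Acceleration: |q|V = ½mv² ⇒ v = √(2|q|V/m) = √(2·3.204×10⁻¹⁹·8620/9.63×10⁻²⁶) ≈ 2.395×10⁵ m/s.
In the field: r = mv/(|q|B) = (9.63×10⁻²⁶)(2.395×10⁵)/((3.204×10⁻¹⁹)(0.746)) ≈ 0.0965 m.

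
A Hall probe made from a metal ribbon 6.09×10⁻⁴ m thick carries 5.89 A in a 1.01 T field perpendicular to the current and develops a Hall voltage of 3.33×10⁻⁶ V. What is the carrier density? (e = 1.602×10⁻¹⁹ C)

n ≈ 1.83×10²⁸ m⁻³

From V_H = IB/(n e t), n = IB/(V_H e t).
n = (5.89)(1.01)/((3.33×10⁻⁶)(1.602×10⁻¹⁹)(6.09×10⁻⁴)) ≈ 1.83×10²⁸ m⁻³.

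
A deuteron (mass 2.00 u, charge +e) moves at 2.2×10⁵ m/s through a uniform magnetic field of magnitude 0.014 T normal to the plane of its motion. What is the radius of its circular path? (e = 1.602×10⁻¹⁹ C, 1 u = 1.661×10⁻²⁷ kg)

r ≈ 0.33 m

The magnetic force provides the centripetal force: |q|vB = mv²/r.
r = mv/(|q|B) = (3.322×10⁻²⁷)(2.2×10⁵)/((1.602×10⁻¹⁹)(0.014)) ≈ 0.33 m.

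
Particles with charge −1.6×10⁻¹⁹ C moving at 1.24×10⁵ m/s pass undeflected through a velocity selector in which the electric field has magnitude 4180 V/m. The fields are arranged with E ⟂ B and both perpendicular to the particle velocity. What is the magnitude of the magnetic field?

Balance of forces in the selector: qE = qvB ⇒ B = E/v.
B = 4180/1.24×10⁵ = 0.0337 T.

B = 0.0337 T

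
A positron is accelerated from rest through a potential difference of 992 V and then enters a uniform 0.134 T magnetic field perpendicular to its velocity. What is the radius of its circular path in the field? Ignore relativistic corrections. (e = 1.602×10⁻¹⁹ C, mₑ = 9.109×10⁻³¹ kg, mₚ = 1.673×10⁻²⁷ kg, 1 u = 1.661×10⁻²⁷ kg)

r ≈ 7.93×10⁻⁴ m

Acceleration: |q|V = ½mv² ⇒ v = √(2|q|V/m) = √(2·1.602×10⁻¹⁹·992/9.109×10⁻³¹) ≈ 1.868×10⁷ m/s.
In the field: r = mv/(|q|B) = (9.109×10⁻³¹)(1.868×10⁷)/((1.602×10⁻¹⁹)(0.134)) ≈ 7.93×10⁻⁴ m.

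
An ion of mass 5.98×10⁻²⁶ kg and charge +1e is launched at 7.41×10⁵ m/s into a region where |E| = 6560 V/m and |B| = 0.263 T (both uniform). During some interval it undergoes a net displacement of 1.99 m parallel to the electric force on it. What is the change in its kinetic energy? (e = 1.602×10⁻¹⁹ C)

ΔKE ≈ 2.09×10⁻¹⁵ J

The magnetic force is always ⟂ v and does no work; only the electric force changes KE.
ΔKE = F_E · d = |q|E d = (1.602×10⁻¹⁹)(6560)(1.99) ≈ 2.09×10⁻¹⁵ J.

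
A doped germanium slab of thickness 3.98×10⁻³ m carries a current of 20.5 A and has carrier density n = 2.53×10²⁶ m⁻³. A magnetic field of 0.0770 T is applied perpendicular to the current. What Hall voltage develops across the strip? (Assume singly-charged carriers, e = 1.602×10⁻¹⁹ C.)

V_H = IB/(n e t).
V_H = (20.5)(0.0770)/((2.53×10²⁶)(1.602×10⁻¹⁹)(3.98×10⁻³)) ≈ 9.79×10⁻⁶ V.

V_H ≈ 9.79×10⁻⁶ V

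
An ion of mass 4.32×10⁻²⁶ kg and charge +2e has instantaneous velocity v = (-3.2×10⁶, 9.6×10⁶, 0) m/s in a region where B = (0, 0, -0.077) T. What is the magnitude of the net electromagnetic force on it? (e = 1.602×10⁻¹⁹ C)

|F| ≈ 2.50×10⁻¹³ N

v×B = (-7.39×10⁵, -2.46×10⁵, 0) N/C.
F = q v×B = (3.204×10⁻¹⁹ C)·(-7.39×10⁵, -2.46×10⁵, 0) = (-2.37×10⁻¹³, -7.89×10⁻¹⁴, 0) N.
|F| = 2.50×10⁻¹³ N.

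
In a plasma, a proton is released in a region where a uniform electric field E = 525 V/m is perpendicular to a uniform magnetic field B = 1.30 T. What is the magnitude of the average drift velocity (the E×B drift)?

v_d ≈ 404 m/s

In crossed fields the guiding centre drifts at v_d = |E×B|/B² = E/B, independent of charge and mass.
v_d = 525/1.30 = 404 m/s.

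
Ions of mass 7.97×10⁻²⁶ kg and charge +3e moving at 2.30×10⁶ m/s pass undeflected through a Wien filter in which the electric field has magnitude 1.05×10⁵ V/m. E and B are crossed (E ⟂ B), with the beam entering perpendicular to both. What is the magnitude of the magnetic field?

B = 0.0457 T

Balance of forces in the selector: qE = qvB ⇒ B = E/v.
B = 1.05×10⁵/2.30×10⁶ = 0.0457 T.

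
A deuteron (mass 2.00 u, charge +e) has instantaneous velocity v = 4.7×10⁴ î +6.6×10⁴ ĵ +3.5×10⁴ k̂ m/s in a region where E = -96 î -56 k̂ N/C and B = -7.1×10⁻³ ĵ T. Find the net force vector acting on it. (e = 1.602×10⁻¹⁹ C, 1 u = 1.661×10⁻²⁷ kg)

v×B = (249, 0, -334) N/C.
E + v×B = (153, 0, -390) N/C.
F = q(E + v×B) = (1.602×10⁻¹⁹ C)·(153, 0, -390) = (2.44×10⁻¹⁷, 0, -6.24×10⁻¹⁷) N.

F ≈ (2.44×10⁻¹⁷, 0, -6.24×10⁻¹⁷) N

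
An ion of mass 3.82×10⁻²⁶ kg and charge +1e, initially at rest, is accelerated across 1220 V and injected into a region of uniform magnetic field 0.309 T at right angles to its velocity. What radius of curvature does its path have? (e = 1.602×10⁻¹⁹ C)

r ≈ 0.0781 m

Acceleration: |q|V = ½mv² ⇒ v = √(2|q|V/m) = √(2·1.602×10⁻¹⁹·1220/3.82×10⁻²⁶) ≈ 1.012×10⁵ m/s.
In the field: r = mv/(|q|B) = (3.82×10⁻²⁶)(1.012×10⁵)/((1.602×10⁻¹⁹)(0.309)) ≈ 0.0781 m.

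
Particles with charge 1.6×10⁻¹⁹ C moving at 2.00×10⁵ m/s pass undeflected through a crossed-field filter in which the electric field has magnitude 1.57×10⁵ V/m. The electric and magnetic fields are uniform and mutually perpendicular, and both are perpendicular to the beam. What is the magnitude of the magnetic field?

Balance of forces in the selector: qE = qvB ⇒ B = E/v.
B = 1.57×10⁵/2.00×10⁵ = 0.785 T.

B = 0.785 T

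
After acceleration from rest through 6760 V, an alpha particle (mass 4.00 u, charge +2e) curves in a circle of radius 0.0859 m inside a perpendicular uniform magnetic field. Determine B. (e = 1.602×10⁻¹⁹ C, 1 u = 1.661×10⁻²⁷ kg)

B ≈ 0.195 T

v = √(2|q|V/m) = √(2·3.204×10⁻¹⁹·6760/6.644×10⁻²⁷) ≈ 8.075×10⁵ m/s.
B = mv/(|q|r) = (6.644×10⁻²⁷)(8.075×10⁵)/((3.204×10⁻¹⁹)(0.0859)) ≈ 0.195 T.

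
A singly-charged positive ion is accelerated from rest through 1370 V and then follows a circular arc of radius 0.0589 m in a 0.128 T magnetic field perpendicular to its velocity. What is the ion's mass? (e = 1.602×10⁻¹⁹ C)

Combine |q|V = ½mv² and r = mv/(|q|B): eliminate v to get m = qB²r²/(2V).
m = (1.602×10⁻¹⁹)(0.128)²(0.0589)²/(2·1370) ≈ 3.32×10⁻²⁷ kg.

m ≈ 3.32×10⁻²⁷ kg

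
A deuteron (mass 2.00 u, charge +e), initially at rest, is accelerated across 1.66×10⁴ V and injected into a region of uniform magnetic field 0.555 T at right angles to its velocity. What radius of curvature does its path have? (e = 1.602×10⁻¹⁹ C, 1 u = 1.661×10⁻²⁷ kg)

Acceleration: |q|V = ½mv² ⇒ v = √(2|q|V/m) = √(2·1.602×10⁻¹⁹·1.66×10⁴/3.322×10⁻²⁷) ≈ 1.265×10⁶ m/s.
In the field: r = mv/(|q|B) = (3.322×10⁻²⁷)(1.265×10⁶)/((1.602×10⁻¹⁹)(0.555)) ≈ 0.0473 m.

r ≈ 0.0473 m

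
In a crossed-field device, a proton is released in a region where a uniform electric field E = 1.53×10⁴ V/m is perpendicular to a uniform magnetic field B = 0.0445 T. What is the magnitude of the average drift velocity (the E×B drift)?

v_d ≈ 3.44×10⁵ m/s

The steady drift has the magnetic force balancing the electric force, so v_d = E/B.
v_d = 1.53×10⁴/0.0445 = 3.44×10⁵ m/s.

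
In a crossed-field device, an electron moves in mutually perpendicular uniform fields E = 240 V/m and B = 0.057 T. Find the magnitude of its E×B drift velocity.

v_d ≈ 4200 m/s

The steady drift has the magnetic force balancing the electric force, so v_d = E/B.
v_d = 240/0.057 = 4200 m/s.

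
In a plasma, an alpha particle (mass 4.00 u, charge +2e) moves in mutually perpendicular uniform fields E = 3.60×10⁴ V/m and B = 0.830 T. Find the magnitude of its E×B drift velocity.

v_d ≈ 4.34×10⁴ m/s

The E×B drift speed is v_d = E/B.
v_d = 3.60×10⁴/0.830 = 4.34×10⁴ m/s.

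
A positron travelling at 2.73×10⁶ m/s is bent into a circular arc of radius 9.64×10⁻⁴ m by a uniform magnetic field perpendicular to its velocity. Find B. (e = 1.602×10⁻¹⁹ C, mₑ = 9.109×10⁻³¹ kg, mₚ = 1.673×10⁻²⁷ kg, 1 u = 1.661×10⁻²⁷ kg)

B ≈ 0.0161 T

From |q|vB = mv²/r, B = mv/(|q|r).
B = (9.109×10⁻³¹)(2.73×10⁶)/((1.602×10⁻¹⁹)(9.64×10⁻⁴)) ≈ 0.0161 T.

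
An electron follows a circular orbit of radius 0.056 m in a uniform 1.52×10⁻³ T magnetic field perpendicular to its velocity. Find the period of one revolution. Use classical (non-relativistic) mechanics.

T ≈ 2.35×10⁻⁸ s

The cyclotron period depends only on m, q, B: T = 2πm/(|q|B).
T = 2π(9.109×10⁻³¹)/((1.602×10⁻¹⁹)(1.52×10⁻³)) ≈ 2.35×10⁻⁸ s.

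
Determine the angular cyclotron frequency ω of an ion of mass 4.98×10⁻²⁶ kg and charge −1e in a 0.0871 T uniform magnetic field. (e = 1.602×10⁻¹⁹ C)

ω ≈ 2.80×10⁵ rad/s

ω = |q|B/m.
ω = (1.602×10⁻¹⁹)(0.0871)/4.98×10⁻²⁶ ≈ 2.80×10⁵ rad/s.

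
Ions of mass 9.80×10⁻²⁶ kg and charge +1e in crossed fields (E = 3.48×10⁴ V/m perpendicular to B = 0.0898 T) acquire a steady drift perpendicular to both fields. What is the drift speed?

In crossed fields the guiding centre drifts at v_d = |E×B|/B² = E/B, independent of charge and mass.
v_d = 3.48×10⁴/0.0898 = 3.88×10⁵ m/s.

v_d ≈ 3.88×10⁵ m/s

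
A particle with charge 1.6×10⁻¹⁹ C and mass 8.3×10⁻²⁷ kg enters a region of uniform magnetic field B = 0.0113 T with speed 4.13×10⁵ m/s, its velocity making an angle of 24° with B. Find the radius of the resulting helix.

v⊥ = v sinθ = 4.13×10⁵·sin24° ≈ 1.680×10⁵ m/s.
r = m v⊥/(|q|B) = (8.3×10⁻²⁷)(1.680×10⁵)/((1.6×10⁻¹⁹)(0.0113)) ≈ 0.771 m.

r ≈ 0.771 m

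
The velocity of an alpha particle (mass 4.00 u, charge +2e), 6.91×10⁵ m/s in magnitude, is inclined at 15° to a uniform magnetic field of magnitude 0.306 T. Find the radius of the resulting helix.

r ≈ 0.0121 m

v⊥ = v sinθ = 6.91×10⁵·sin15° ≈ 1.788×10⁵ m/s.
r = m v⊥/(|q|B) = (6.644×10⁻²⁷)(1.788×10⁵)/((3.204×10⁻¹⁹)(0.306)) ≈ 0.0121 m.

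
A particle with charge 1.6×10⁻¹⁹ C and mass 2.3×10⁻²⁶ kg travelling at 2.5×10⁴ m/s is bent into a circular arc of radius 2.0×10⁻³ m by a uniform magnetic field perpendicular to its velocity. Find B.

B ≈ 1.8 T

From |q|vB = mv²/r, B = mv/(|q|r).
B = (2.3×10⁻²⁶)(2.5×10⁴)/((1.6×10⁻¹⁹)(2.0×10⁻³)) ≈ 1.8 T.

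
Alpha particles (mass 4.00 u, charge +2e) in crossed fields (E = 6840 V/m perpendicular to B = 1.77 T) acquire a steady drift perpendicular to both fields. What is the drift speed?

The E×B drift speed is v_d = E/B.
v_d = 6840/1.77 = 3860 m/s.

v_d ≈ 3860 m/s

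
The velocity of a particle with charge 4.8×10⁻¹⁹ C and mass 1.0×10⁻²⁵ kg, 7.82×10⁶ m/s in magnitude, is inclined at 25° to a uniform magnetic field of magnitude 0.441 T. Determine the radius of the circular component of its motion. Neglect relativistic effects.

v⊥ = v sinθ = 7.82×10⁶·sin25° ≈ 3.305×10⁶ m/s.
r = m v⊥/(|q|B) = (1.0×10⁻²⁵)(3.305×10⁶)/((4.8×10⁻¹⁹)(0.441)) ≈ 1.56 m.

r ≈ 1.56 m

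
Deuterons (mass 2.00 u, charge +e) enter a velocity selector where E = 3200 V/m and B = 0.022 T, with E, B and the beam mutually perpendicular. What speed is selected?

v = 1.5×10⁵ m/s

For undeflected motion the electric and magnetic forces balance: qE = qvB.
v = E/B = 3200/0.022 = 1.5×10⁵ m/s.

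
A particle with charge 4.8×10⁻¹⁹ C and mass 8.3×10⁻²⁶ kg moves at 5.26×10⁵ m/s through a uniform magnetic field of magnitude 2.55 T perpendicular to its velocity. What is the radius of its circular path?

The magnetic force provides the centripetal force: |q|vB = mv²/r.
r = mv/(|q|B) = (8.3×10⁻²⁶)(5.26×10⁵)/((4.8×10⁻¹⁹)(2.55)) ≈ 0.0357 m.

r ≈ 0.0357 m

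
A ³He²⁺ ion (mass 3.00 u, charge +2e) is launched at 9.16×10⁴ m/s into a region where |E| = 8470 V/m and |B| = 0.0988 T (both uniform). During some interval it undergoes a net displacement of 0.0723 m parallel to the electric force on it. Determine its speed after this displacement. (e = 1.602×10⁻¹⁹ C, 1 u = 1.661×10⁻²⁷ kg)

v_f ≈ 2.95×10⁵ m/s

B does no work; ΔKE = |q|E d.
½mv_f² = ½mv₀² + |q|Ed = ½(4.983×10⁻²⁷)(9.16×10⁴)² + (3.204×10⁻¹⁹)(8470)(0.0723) ≈ 2.091×10⁻¹⁷ J + 1.962×10⁻¹⁶ J ≈ 2.171×10⁻¹⁶ J.
v_f = √(2·2.171×10⁻¹⁶/4.983×10⁻²⁷) ≈ 2.95×10⁵ m/s.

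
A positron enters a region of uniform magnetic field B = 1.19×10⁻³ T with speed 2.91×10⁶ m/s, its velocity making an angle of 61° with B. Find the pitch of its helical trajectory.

p ≈ 0.0424 m

v∥ = v cosθ = 2.91×10⁶·cos61° ≈ 1.411×10⁶ m/s.
T = 2πm/(|q|B) = 2π(9.109×10⁻³¹)/((1.602×10⁻¹⁹)(1.19×10⁻³)) ≈ 3.002×10⁻⁸ s.
pitch = v∥ T = (1.411×10⁶)(3.002×10⁻⁸) ≈ 0.0424 m.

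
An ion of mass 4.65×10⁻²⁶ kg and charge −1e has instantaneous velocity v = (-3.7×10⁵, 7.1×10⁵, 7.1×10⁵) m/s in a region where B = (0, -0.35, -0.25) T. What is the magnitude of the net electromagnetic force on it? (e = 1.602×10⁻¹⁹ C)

v×B = (7.10×10⁴, -9.25×10⁴, 1.29×10⁵) N/C.
F = q v×B = (−1.602×10⁻¹⁹ C)·(7.10×10⁴, -9.25×10⁴, 1.29×10⁵) = (-1.14×10⁻¹⁴, 1.48×10⁻¹⁴, -2.07×10⁻¹⁴) N.
|F| = 2.79×10⁻¹⁴ N.

|F| ≈ 2.79×10⁻¹⁴ N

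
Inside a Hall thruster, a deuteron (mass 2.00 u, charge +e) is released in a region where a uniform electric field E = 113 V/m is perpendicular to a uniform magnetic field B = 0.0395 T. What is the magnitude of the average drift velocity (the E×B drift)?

The steady drift has the magnetic force balancing the electric force, so v_d = E/B.
v_d = 113/0.0395 = 2860 m/s.

v_d ≈ 2860 m/s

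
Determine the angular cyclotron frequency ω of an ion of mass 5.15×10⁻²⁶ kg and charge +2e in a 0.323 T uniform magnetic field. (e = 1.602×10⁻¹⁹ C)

ω ≈ 2.01×10⁶ rad/s

ω = |q|B/m.
ω = (3.204×10⁻¹⁹)(0.323)/5.15×10⁻²⁶ ≈ 2.01×10⁶ rad/s.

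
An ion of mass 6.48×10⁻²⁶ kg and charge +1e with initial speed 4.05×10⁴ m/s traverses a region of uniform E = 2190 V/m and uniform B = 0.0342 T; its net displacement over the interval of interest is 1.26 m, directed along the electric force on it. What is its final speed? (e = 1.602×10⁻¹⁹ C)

B does no work; ΔKE = |q|E d.
½mv_f² = ½mv₀² + |q|Ed = ½(6.48×10⁻²⁶)(4.05×10⁴)² + (1.602×10⁻¹⁹)(2190)(1.26) ≈ 5.314×10⁻¹⁷ J + 4.421×10⁻¹⁶ J ≈ 4.952×10⁻¹⁶ J.
v_f = √(2·4.952×10⁻¹⁶/6.48×10⁻²⁶) ≈ 1.24×10⁵ m/s.

v_f ≈ 1.24×10⁵ m/s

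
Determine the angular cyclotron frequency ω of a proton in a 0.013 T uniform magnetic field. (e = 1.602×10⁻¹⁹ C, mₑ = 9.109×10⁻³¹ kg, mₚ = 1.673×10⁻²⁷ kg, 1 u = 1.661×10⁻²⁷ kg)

ω ≈ 1.2×10⁶ rad/s

ω = |q|B/m.
ω = (1.602×10⁻¹⁹)(0.013)/1.673×10⁻²⁷ ≈ 1.2×10⁶ rad/s.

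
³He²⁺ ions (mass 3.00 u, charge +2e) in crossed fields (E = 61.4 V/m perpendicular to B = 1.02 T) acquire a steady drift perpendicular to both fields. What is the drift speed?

v_d ≈ 60.2 m/s

The steady drift has the magnetic force balancing the electric force, so v_d = E/B.
v_d = 61.4/1.02 = 60.2 m/s.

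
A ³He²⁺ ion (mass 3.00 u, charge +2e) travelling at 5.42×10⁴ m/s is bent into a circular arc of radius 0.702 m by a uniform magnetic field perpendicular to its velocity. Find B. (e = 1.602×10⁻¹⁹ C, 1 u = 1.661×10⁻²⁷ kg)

B ≈ 1.20×10⁻³ T

From |q|vB = mv²/r, B = mv/(|q|r).
B = (4.983×10⁻²⁷)(5.42×10⁴)/((3.204×10⁻¹⁹)(0.702)) ≈ 1.20×10⁻³ T.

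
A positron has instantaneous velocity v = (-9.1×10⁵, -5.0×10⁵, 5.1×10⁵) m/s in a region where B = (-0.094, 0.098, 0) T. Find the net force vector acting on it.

F ≈ (-8.01×10⁻¹⁵, -7.68×10⁻¹⁵, -2.18×10⁻¹⁴) N

v×B = (-5.00×10⁴, -4.79×10⁴, -1.36×10⁵) N/C.
F = q v×B = (1.602×10⁻¹⁹ C)·(-5.00×10⁴, -4.79×10⁴, -1.36×10⁵) = (-8.01×10⁻¹⁵, -7.68×10⁻¹⁵, -2.18×10⁻¹⁴) N.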